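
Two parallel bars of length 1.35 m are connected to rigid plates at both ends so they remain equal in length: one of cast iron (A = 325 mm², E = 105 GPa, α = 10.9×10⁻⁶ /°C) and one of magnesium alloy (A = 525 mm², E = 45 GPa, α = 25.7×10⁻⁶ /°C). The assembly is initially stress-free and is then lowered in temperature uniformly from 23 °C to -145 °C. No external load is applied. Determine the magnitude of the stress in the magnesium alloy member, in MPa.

The magnesium alloy has the larger α, so on cooling it would change length more than the cast iron if both were free. The rigid plates force a common final length, so the magnesium alloy is put into tension and the cast iron into compression, with equal and opposite forces P (no external load).
Compatibility of the two members (thermal + elastic change equal): (α₁ − α₂)ΔT = P·[1/(A₁E₁) + 1/(A₂E₂)].
|α₁ − α₂|·ΔT = 14.8×10⁻⁶ × 168 = 0.002486.
1/(A₁E₁) + 1/(A₂E₂) = 1/(325×105×10³) + 1/(525×45×10³) = 7.163×10⁻⁸ N⁻¹.
P = 0.002486 / 7.163×10⁻⁸ = 34710 N = 34.71 kN.
σ_{magnesium alloy} = P/A₂ = 34710/525 = 66.12 MPa, tensile.

σ ≈ 66.1 MPa (tensile)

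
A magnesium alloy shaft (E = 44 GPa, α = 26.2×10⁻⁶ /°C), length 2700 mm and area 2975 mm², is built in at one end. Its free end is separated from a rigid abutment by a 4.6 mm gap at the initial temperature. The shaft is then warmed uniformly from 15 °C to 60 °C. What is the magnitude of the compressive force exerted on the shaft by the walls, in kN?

Free thermal elongation = αΔT L = 26.2×10⁻⁶ × 45 × 2700 = 3.183 mm.
This is smaller than the 4.6 mm clearance, so the shaft expands freely without reaching the stop — the stress is zero.

P ≈ 0 kN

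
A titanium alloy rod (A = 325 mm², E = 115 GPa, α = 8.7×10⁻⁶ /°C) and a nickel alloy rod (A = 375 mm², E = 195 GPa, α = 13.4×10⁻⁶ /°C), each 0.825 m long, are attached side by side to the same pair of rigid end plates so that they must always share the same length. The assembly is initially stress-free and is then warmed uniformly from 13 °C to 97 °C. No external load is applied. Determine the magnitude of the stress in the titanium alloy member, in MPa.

The nickel alloy has the larger α, so on heating it would change length more than the titanium alloy if both were free. The rigid plates force a common final length, so the nickel alloy is put into compression and the titanium alloy into tension, with equal and opposite forces P (no external load).
Compatibility of the two members (thermal + elastic change equal): (α₁ − α₂)ΔT = P·[1/(A₁E₁) + 1/(A₂E₂)].
|α₁ − α₂|·ΔT = 4.7×10⁻⁶ × 84 = 0.0003948.
1/(A₁E₁) + 1/(A₂E₂) = 1/(325×115×10³) + 1/(375×195×10³) = 4.043×10⁻⁸ N⁻¹.
So P = 0.0003948 / 4.043×10⁻⁸ = 9.765 kN.
σ_{titanium alloy} = P/A₁ = 9765/325 = 30.05 MPa, tensile.

σ ≈ 30 MPa (tensile)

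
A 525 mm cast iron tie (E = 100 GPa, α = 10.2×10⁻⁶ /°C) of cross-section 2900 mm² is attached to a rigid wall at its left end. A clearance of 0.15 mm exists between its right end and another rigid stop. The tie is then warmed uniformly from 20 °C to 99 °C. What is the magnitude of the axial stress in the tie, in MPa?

Free thermal elongation = αΔT L = 10.2×10⁻⁶ × 79 × 525 = 0.423 mm.
After closing the 0.15 mm clearance, 0.423 − 0.15 = 0.273 mm of expansion remains to be suppressed by the wall.
Compatibility: PL/(AE) = 0.273 mm, so σ = P/A = E × (0.273/525) = 52.01 MPa.

σ ≈ 52 MPa (compressive)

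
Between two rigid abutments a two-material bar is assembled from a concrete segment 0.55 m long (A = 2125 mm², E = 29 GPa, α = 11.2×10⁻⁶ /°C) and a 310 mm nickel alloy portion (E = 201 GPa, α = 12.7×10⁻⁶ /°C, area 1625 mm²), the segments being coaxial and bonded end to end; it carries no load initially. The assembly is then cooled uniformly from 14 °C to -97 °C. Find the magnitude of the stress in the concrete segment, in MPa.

σ ≈ 53.4 MPa (tensile)

Free thermal contraction of the whole bar: Σ αᵢΔT Lᵢ = 11.2×10⁻⁶×111×550 + 12.7×10⁻⁶×111×310 = 1.121 mm.
The walls prevent any net length change, so an axial force P (same in every segment) develops. Compatibility: P · Σ Lᵢ/(AᵢEᵢ) = δ_free.
The series flexibility is Σ Lᵢ/(AᵢEᵢ) = 550/(2125×29×10³) + 310/(1625×201×10³) = 9.874×10⁻⁶ mm/N.
P = 1.121 / 9.874×10⁻⁶ = 113500 N = 113.5 kN, tensile.
σ_{concrete} = P / A = 113500 / 2125 = 53.41 MPa.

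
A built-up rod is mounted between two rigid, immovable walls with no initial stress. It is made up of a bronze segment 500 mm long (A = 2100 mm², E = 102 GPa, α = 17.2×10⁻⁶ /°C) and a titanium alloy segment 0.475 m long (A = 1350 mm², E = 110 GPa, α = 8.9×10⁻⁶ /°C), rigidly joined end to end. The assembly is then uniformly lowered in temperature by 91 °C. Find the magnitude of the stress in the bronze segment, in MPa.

σ ≈ 100 MPa (tensile)

With the walls removed the bar would change length by δ_free = Σ αᵢΔT Lᵢ = 17.2×10⁻⁶×91×500 + 8.9×10⁻⁶×91×475 = 1.167 mm.
Since the ends are fixed, an axial force P builds up, equal in every segment, with P · Σ Lᵢ/(AᵢEᵢ) = δ_free.
Σ Lᵢ/(AᵢEᵢ) = 500/(2100×102×10³) + 475/(1350×110×10³) = 5.533×10⁻⁶ mm/N.
Hence P = δ_free / Σ(L/AE) = 1.167/5.533×10⁻⁶ = 211 kN (tensile).
σ_{bronze} = P / A = 211000 / 2100 = 100.5 MPa.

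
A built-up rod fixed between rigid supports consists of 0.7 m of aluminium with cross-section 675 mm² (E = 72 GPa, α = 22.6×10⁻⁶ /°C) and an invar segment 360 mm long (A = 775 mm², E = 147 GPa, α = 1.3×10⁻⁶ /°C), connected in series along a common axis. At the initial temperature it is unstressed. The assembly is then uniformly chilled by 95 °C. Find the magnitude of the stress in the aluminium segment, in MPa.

Free thermal contraction of the whole bar: Σ αᵢΔT Lᵢ = 22.6×10⁻⁶×95×700 + 1.3×10⁻⁶×95×360 = 1.547 mm.
Since the ends are fixed, an axial force P builds up, equal in every segment, with P · Σ Lᵢ/(AᵢEᵢ) = δ_free.
The series flexibility is Σ Lᵢ/(AᵢEᵢ) = 700/(675×72×10³) + 360/(775×147×10³) = 1.756×10⁻⁵ mm/N.
So P = 1.547 / 1.756×10⁻⁵ = 88.1 kN, tensile.
σ_{aluminium} = P / A = 88100 / 675 = 130.5 MPa.

σ ≈ 131 MPa (tensile)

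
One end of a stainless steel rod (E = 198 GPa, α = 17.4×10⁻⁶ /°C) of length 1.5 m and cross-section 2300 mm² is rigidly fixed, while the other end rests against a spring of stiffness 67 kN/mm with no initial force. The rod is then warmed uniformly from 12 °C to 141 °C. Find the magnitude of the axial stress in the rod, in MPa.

The unrestrained thermal change is αΔT L = 17.4×10⁻⁶ × 129 × 1500 = 3.367 mm.
Let P be the compressive force at the spring. The rod shortens elastically by PL/(AE) and the spring compresses by P/k; together these equal δ_free.
So P = δ_free / [L/(AE) + 1/k] = 3.367 / [ 1500/(2300×198×10³) + 1/(67×10³) ].
P = 3.367 / 1.822×10⁻⁵ = 184800 N.
σ = P/A = 184800/2300 = 80.35 MPa.

σ ≈ 80.3 MPa (compressive)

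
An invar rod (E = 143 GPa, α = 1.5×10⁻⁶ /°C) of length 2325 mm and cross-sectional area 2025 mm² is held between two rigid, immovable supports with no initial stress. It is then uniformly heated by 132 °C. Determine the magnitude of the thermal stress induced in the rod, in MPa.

σ ≈ 28.3 MPa (compressive)

Because both ends are immovable the net strain is zero, and the suppressed thermal strain is αΔT = 1.5×10⁻⁶ × 132 = 198×10⁻⁶.
Hence σ = E·αΔT = 143×10³ × 198×10⁻⁶ = 28.31 MPa, compressive.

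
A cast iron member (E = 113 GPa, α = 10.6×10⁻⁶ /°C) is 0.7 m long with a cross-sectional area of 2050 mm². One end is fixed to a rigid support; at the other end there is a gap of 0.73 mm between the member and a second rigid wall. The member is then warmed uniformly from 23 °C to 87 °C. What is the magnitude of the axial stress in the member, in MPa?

If the wall were absent the member would grow by αΔT L = 10.6×10⁻⁶ × 64 × 700 = 0.4749 mm.
Since δ_free = 0.475 mm is less than the 0.73 mm gap, the member never touches the wall. No axial force develops.

σ ≈ 0 MPa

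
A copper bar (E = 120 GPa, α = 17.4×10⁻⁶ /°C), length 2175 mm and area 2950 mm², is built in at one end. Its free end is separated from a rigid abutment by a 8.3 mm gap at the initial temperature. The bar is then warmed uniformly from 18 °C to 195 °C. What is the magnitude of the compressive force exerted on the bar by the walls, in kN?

If the wall were absent the bar would grow by αΔT L = 17.4×10⁻⁶ × 177 × 2175 = 6.699 mm.
This is smaller than the 8.3 mm clearance, so the bar expands freely without reaching the stop — the stress is zero.

P ≈ 0 kN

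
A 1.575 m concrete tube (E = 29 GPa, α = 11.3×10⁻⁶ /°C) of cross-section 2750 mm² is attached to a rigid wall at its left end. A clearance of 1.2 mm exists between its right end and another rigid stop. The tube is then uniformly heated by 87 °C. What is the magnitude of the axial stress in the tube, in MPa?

Unrestrained expansion: δ_free = αΔT L = 11.3×10⁻⁶ × 87 × 1575 = 1.548 mm.
The gap closes (δ_free > 1.2 mm) and the wall then resists a further 1.548 − 1.2 = 0.3484 mm of expansion.
Compatibility: PL/(AE) = 0.3484 mm, so σ = P/A = E × (0.3484/1575) = 6.415 MPa.

σ ≈ 6.41 MPa (compressive)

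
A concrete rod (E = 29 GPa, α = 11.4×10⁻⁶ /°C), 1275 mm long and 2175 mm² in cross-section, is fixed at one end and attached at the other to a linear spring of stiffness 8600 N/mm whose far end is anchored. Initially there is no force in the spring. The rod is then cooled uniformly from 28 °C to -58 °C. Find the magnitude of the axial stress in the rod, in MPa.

σ ≈ 4.21 MPa (tensile)

Free thermal contraction: δ_free = αΔT L = 11.4×10⁻⁶ × 86 × 1275 = 1.25 mm.
With a force P in the spring, the elastic change of the rod is PL/(AE) and that of the spring is P/k; compatibility requires their sum to equal δ_free.
So P = δ_free / [L/(AE) + 1/k] = 1.25 / [ 1275/(2175×29×10³) + 1/(8600) ].
P = 1.25 / 0.0001365 = 9158 N.
σ = P/A = 9158/2175 = 4.211 MPa.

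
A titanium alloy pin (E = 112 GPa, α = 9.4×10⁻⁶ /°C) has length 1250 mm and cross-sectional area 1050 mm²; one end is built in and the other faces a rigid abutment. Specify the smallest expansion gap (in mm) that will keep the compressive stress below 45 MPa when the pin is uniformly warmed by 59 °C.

With no wall the pin would lengthen by αΔT L = 9.4×10⁻⁶ × 59 × 1250 = 0.6933 mm.
At the allowable stress the elastic shortening the wall may impose is σL/E = 45 × 1250 / (112×10³) = 0.5022 mm.
So the gap has to take up the difference, g_min = δ_free − σL/E = 0.6933 − 0.5022 = 0.191 mm.

g ≈ 0.191 mm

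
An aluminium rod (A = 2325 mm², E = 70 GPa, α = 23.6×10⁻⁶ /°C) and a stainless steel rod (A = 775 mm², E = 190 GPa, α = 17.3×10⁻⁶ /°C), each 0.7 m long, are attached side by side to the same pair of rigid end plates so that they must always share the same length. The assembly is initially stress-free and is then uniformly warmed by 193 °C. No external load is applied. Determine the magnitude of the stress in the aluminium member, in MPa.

σ ≈ 40.4 MPa (compressive)

The aluminium has the larger α, so on heating it would change length more than the stainless steel if both were free. The rigid plates force a common final length, so the aluminium is put into compression and the stainless steel into tension, with equal and opposite forces P (no external load).
Equating the net (thermal + elastic) strains gives |α₁ − α₂|·ΔT = P·[1/(A₁E₁) + 1/(A₂E₂)].
|α₁ − α₂|·ΔT = 6.3×10⁻⁶ × 193 = 0.001216.
1/(A₁E₁) + 1/(A₂E₂) = 1/(2325×70×10³) + 1/(775×190×10³) = 1.294×10⁻⁸ N⁻¹.
So P = 0.001216 / 1.294×10⁻⁸ = 94 kN.
σ_{aluminium} = P/A₁ = 94000/2325 = 40.43 MPa, compressive.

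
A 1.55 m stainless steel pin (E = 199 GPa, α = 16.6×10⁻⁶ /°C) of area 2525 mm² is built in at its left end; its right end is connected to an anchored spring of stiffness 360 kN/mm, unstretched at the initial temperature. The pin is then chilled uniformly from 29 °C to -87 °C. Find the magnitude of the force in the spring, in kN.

If the spring were absent the pin would shorten by αΔT L = 16.6×10⁻⁶ × 116 × 1550 = 2.985 mm.
Let P be the tensile force in the spring. The pin extends elastically by PL/(AE) and the spring stretches by P/k; together these equal δ_free.
So P = δ_free / [L/(AE) + 1/k] = 2.985 / [ 1550/(2525×199×10³) + 1/(360×10³) ].
P = 2.985 / 5.863×10⁻⁶ = 509100 N.

P ≈ 509 kN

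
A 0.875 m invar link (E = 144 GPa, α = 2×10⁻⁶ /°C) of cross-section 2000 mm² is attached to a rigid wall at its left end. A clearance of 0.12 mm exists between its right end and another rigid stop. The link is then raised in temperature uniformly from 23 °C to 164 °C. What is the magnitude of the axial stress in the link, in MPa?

Unrestrained expansion: δ_free = αΔT L = 2×10⁻⁶ × 141 × 875 = 0.2467 mm.
The gap closes (δ_free > 0.12 mm) and the wall then resists a further 0.2467 − 0.12 = 0.1267 mm of expansion.
Compatibility: PL/(AE) = 0.1267 mm, so σ = P/A = E × (0.1267/875) = 20.86 MPa.

σ ≈ 20.9 MPa (compressive)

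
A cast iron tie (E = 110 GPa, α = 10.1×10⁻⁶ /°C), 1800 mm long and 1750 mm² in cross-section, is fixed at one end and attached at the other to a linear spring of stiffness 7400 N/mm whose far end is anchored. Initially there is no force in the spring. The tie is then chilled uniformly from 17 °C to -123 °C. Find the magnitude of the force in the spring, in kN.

The unrestrained thermal change is αΔT L = 10.1×10⁻⁶ × 140 × 1800 = 2.545 mm.
With a force P in the spring, the elastic change of the tie is PL/(AE) and that of the spring is P/k; compatibility requires their sum to equal δ_free.
P [ L/(AE) + 1/k ] = δ_free → P [ 1800/(1750×110×10³) + 1/(7400) ] = 2.545.
P = 2.545 / 0.0001445 = 17620 N.

P ≈ 17.6 kN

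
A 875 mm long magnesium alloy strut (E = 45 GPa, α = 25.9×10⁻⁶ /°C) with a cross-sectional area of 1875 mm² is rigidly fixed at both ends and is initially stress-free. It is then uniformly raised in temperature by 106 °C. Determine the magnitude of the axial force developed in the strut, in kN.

P ≈ 232 kN (compressive)

Full restraint means ε = 0, so the stress is σ = EαΔT = 45×10³ × 25.9×10⁻⁶ × 106 = 123.5 MPa.
Then P = σA = 123.5 × 1875 mm² = 231.6 kN, compressive.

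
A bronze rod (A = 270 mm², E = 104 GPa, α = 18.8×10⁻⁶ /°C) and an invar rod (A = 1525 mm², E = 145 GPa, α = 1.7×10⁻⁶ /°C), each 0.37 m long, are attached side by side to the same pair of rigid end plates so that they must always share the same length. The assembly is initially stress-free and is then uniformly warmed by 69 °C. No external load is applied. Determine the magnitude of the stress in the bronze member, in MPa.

σ ≈ 109 MPa (compressive)

Equilibrium of a rigid end plate with no external load gives equal and opposite internal forces ±P in the two members. Since α_{bronze} > α_{invar}, heating drives the bronze into compression and the invar into tension.
Equating the net (thermal + elastic) strains gives |α₁ − α₂|·ΔT = P·[1/(A₁E₁) + 1/(A₂E₂)].
|α₁ − α₂|·ΔT = 17.1×10⁻⁶ × 69 = 0.00118.
1/(A₁E₁) + 1/(A₂E₂) = 1/(270×104×10³) + 1/(1525×145×10³) = 4.013×10⁻⁸ N⁻¹.
So P = 0.00118 / 4.013×10⁻⁸ = 29.4 kN.
σ_{bronze} = P/A₁ = 29400/270 = 108.9 MPa, compressive.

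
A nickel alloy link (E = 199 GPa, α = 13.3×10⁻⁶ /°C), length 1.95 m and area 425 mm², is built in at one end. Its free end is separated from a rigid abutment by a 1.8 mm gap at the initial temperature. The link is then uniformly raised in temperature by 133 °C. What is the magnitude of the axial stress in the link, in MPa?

Unrestrained expansion: δ_free = αΔT L = 13.3×10⁻⁶ × 133 × 1950 = 3.449 mm.
This exceeds the 1.8 mm gap, so the wall pushes back. The portion of expansion that must be recovered elastically is δ_free − gap = 3.449 − 1.8 = 1.649 mm.
Compatibility: PL/(AE) = 1.649 mm, so σ = P/A = E × (1.649/1950) = 168.3 MPa.

σ ≈ 168 MPa (compressive)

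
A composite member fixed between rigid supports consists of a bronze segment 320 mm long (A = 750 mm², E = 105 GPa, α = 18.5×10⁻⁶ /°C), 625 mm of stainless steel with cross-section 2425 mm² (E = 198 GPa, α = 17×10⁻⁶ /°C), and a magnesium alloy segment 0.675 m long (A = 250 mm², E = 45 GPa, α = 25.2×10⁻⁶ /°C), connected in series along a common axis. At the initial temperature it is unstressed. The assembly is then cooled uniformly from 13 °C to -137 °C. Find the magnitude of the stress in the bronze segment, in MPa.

Free thermal contraction of the whole bar: Σ αᵢΔT Lᵢ = 18.5×10⁻⁶×150×320 + 17×10⁻⁶×150×625 + 25.2×10⁻⁶×150×675 = 5.033 mm.
The walls prevent any net length change, so an axial force P (same in every segment) develops. Compatibility: P · Σ Lᵢ/(AᵢEᵢ) = δ_free.
The series flexibility is Σ Lᵢ/(AᵢEᵢ) = 320/(750×105×10³) + 625/(2425×198×10³) + 675/(250×45×10³) = 6.537×10⁻⁵ mm/N.
Hence P = δ_free / Σ(L/AE) = 5.033/6.537×10⁻⁵ = 77 kN (tensile).
σ_{bronze} = P / A = 77000 / 750 = 102.7 MPa.

σ ≈ 103 MPa (tensile)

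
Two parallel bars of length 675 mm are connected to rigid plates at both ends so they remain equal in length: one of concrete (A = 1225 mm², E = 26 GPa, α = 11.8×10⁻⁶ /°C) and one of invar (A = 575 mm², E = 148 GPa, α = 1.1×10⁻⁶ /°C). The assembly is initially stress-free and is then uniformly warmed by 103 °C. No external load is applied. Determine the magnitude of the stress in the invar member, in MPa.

σ ≈ 44.4 MPa (tensile)

Both members must finish at the same length. With the larger α, the concrete tends to over-expand; the plates restrain it, putting the concrete in compression and the invar in tension. With no external load the two internal forces are equal and opposite, magnitude P.
Setting the final lengths equal and cancelling L: (α₁ − α₂)ΔT = P/(A₁E₁) + P/(A₂E₂).
|α₁ − α₂|·ΔT = 10.7×10⁻⁶ × 103 = 0.001102.
1/(A₁E₁) + 1/(A₂E₂) = 1/(1225×26×10³) + 1/(575×148×10³) = 4.315×10⁻⁸ N⁻¹.
So P = 0.001102 / 4.315×10⁻⁸ = 25.54 kN.
σ_{invar} = P/A₂ = 25540/575 = 44.42 MPa, tensile.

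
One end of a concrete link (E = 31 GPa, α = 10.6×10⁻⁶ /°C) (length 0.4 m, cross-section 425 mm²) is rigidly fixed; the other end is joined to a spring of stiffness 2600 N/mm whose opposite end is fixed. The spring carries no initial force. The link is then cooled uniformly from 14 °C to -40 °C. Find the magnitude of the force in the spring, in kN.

P ≈ 0.552 kN

The unrestrained thermal change is αΔT L = 10.6×10⁻⁶ × 54 × 400 = 0.229 mm.
Let P be the tensile force in the spring. The link extends elastically by PL/(AE) and the spring stretches by P/k; together these equal δ_free.
So P = δ_free / [L/(AE) + 1/k] = 0.229 / [ 400/(425×31×10³) + 1/(2600) ].
P = 0.229 / 0.000415 = 551.7 N.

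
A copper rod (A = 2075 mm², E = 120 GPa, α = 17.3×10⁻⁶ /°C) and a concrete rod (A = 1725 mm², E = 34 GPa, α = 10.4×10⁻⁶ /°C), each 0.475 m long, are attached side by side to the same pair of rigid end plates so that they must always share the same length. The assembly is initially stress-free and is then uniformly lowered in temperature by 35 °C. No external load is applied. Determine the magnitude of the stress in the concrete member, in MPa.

Equilibrium of a rigid end plate with no external load gives equal and opposite internal forces ±P in the two members. Since α_{copper} > α_{concrete}, cooling drives the copper into tension and the concrete into compression.
Compatibility of the two members (thermal + elastic change equal): (α₁ − α₂)ΔT = P·[1/(A₁E₁) + 1/(A₂E₂)].
|α₁ − α₂|·ΔT = 6.9×10⁻⁶ × 35 = 0.0002415.
1/(A₁E₁) + 1/(A₂E₂) = 1/(2075×120×10³) + 1/(1725×34×10³) = 2.107×10⁻⁸ N⁻¹.
P = 0.0002415 / 2.107×10⁻⁸ = 11460 N = 11.46 kN.
σ_{concrete} = P/A₂ = 11460/1725 = 6.646 MPa, compressive.

σ ≈ 6.65 MPa (compressive)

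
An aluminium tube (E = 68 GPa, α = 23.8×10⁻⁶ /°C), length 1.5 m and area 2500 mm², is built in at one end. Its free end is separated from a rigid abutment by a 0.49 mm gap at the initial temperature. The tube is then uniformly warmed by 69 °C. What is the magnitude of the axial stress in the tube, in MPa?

σ ≈ 89.5 MPa (compressive)

If the wall were absent the tube would grow by αΔT L = 23.8×10⁻⁶ × 69 × 1500 = 2.463 mm.
The gap closes (δ_free > 0.49 mm) and the wall then resists a further 2.463 − 0.49 = 1.973 mm of expansion.
So σ = E(δ_free − g)/L = 68×10³ × 1.973/1500 = 89.46 MPa.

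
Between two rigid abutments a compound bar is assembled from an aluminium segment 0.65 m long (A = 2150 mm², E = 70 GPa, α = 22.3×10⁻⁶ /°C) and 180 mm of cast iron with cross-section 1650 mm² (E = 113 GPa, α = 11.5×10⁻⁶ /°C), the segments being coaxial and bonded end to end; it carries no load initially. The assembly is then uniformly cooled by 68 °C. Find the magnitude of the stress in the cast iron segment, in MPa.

Free thermal contraction of the whole bar: Σ αᵢΔT Lᵢ = 22.3×10⁻⁶×68×650 + 11.5×10⁻⁶×68×180 = 1.126 mm.
The walls prevent any net length change, so an axial force P (same in every segment) develops. Compatibility: P · Σ Lᵢ/(AᵢEᵢ) = δ_free.
The series flexibility is Σ Lᵢ/(AᵢEᵢ) = 650/(2150×70×10³) + 180/(1650×113×10³) = 5.284×10⁻⁶ mm/N.
Hence P = δ_free / Σ(L/AE) = 1.126/5.284×10⁻⁶ = 213.2 kN (tensile).
σ_{cast iron} = P / A = 213200 / 1650 = 129.2 MPa.

σ ≈ 129 MPa (tensile)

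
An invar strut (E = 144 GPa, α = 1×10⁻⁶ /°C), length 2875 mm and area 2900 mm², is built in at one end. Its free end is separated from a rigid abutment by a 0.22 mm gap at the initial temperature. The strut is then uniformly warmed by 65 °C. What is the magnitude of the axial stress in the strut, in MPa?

σ ≈ 0 MPa

If the wall were absent the strut would grow by αΔT L = 1×10⁻⁶ × 65 × 2875 = 0.1869 mm.
This is smaller than the 0.22 mm clearance, so the strut expands freely without reaching the stop — the stress is zero.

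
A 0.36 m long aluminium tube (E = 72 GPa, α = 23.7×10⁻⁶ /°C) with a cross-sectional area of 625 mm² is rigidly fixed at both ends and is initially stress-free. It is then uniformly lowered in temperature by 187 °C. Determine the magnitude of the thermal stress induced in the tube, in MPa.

With length fixed, the mechanical strain must cancel the thermal strain αΔT = 23.7×10⁻⁶ × 187 = 4431.9×10⁻⁶.
Hence σ = E·αΔT = 72×10³ × 4431.9×10⁻⁶ = 319.1 MPa, tensile.

σ ≈ 319 MPa (tensile)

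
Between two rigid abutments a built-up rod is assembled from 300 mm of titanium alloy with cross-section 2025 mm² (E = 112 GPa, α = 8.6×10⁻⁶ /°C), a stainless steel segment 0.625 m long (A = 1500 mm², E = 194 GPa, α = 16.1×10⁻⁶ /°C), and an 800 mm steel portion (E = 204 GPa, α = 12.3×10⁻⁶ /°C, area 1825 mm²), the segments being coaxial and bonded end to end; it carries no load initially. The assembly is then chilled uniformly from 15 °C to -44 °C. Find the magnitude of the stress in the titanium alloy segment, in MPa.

If the supports were absent, the total length change would be Σ αᵢΔT Lᵢ = 8.6×10⁻⁶×59×300 + 16.1×10⁻⁶×59×625 + 12.3×10⁻⁶×59×800 = 1.326 mm.
The rigid supports impose zero overall length change; the single axial force P common to all segments must satisfy P Σ Lᵢ/(AᵢEᵢ) = δ_free.
Σ Lᵢ/(AᵢEᵢ) = 300/(2025×112×10³) + 625/(1500×194×10³) + 800/(1825×204×10³) = 5.619×10⁻⁶ mm/N.
So P = 1.326 / 5.619×10⁻⁶ = 236.1 kN, tensile.
σ_{titanium alloy} = P / A = 236100 / 2025 = 116.6 MPa.

σ ≈ 117 MPa (tensile)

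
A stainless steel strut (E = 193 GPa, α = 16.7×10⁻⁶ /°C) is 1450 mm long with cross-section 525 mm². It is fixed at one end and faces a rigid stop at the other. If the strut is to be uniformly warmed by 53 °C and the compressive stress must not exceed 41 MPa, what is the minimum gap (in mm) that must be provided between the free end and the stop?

With no wall the strut would lengthen by αΔT L = 16.7×10⁻⁶ × 53 × 1450 = 1.283 mm.
A stress of 41 MPa corresponds to the wall pushing the strut back by σL/E = 41×1450/(193×10³) = 0.308 mm.
So the gap has to take up the difference, g_min = δ_free − σL/E = 1.283 − 0.308 = 0.9754 mm.

g ≈ 0.975 mm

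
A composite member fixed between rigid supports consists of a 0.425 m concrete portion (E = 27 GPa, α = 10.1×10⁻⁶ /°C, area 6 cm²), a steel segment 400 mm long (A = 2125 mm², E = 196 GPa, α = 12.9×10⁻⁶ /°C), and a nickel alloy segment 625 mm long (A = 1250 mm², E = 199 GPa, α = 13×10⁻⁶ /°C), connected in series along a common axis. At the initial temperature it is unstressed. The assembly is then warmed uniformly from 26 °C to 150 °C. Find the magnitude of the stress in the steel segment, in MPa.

σ ≈ 34.5 MPa (compressive)

Free thermal expansion of the whole bar: Σ αᵢΔT Lᵢ = 10.1×10⁻⁶×124×425 + 12.9×10⁻⁶×124×400 + 13×10⁻⁶×124×625 = 2.18 mm.
The rigid supports impose zero overall length change; the single axial force P common to all segments must satisfy P Σ Lᵢ/(AᵢEᵢ) = δ_free.
Σ Lᵢ/(AᵢEᵢ) = 425/(600×27×10³) + 400/(2125×196×10³) + 625/(1250×199×10³) = 2.971×10⁻⁵ mm/N.
Hence P = δ_free / Σ(L/AE) = 2.18/2.971×10⁻⁵ = 73.37 kN (compressive).
σ_{steel} = P / A = 73370 / 2125 = 34.53 MPa.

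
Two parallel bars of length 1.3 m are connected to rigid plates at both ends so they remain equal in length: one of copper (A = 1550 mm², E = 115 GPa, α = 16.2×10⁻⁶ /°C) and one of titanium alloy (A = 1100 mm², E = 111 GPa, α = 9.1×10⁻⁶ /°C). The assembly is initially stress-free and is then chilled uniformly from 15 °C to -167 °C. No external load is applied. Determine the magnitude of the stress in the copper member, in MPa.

σ ≈ 60.4 MPa (tensile)

The copper has the larger α, so on cooling it would change length more than the titanium alloy if both were free. The rigid plates force a common final length, so the copper is put into tension and the titanium alloy into compression, with equal and opposite forces P (no external load).
Compatibility of the two members (thermal + elastic change equal): (α₁ − α₂)ΔT = P·[1/(A₁E₁) + 1/(A₂E₂)].
|α₁ − α₂|·ΔT = 7.1×10⁻⁶ × 182 = 0.001292.
1/(A₁E₁) + 1/(A₂E₂) = 1/(1550×115×10³) + 1/(1100×111×10³) = 1.38×10⁻⁸ N⁻¹.
So P = 0.001292 / 1.38×10⁻⁸ = 93.64 kN.
σ_{copper} = P/A₁ = 93640/1550 = 60.41 MPa, tensile.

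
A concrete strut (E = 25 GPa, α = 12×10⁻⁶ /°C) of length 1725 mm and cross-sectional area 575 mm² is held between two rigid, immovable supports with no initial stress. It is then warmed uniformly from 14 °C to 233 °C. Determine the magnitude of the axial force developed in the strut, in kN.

The ends cannot move, so σ = EαΔT = 25×10³ × 12×10⁻⁶ × 219 = 65.7 MPa.
P = AEαΔT = 575 × 25×10³ × 12×10⁻⁶ × 219 = 37.78 kN (compressive).

P ≈ 37.8 kN (compressive)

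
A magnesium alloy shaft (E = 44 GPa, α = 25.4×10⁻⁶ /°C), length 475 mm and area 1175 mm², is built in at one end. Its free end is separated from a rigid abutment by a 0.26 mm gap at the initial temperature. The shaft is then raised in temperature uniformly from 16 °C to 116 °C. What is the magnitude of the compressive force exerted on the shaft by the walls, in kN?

P ≈ 103 kN

Free thermal elongation = αΔT L = 25.4×10⁻⁶ × 100 × 475 = 1.206 mm.
The gap closes (δ_free > 0.26 mm) and the wall then resists a further 1.206 − 0.26 = 0.9465 mm of expansion.
So σ = E(δ_free − g)/L = 44×10³ × 0.9465/475 = 87.68 MPa.
Force on the wall = σA = 87.68 × 1175 mm² = 103 kN.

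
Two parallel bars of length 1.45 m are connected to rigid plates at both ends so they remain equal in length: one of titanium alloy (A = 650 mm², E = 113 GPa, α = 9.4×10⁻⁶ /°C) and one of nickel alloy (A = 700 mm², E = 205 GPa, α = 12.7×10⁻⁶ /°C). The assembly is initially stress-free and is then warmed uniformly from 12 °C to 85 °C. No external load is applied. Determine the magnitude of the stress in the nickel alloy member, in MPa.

σ ≈ 16.7 MPa (compressive)

The nickel alloy has the larger α, so on heating it would change length more than the titanium alloy if both were free. The rigid plates force a common final length, so the nickel alloy is put into compression and the titanium alloy into tension, with equal and opposite forces P (no external load).
Equating the net (thermal + elastic) strains gives |α₁ − α₂|·ΔT = P·[1/(A₁E₁) + 1/(A₂E₂)].
|α₁ − α₂|·ΔT = 3.3×10⁻⁶ × 73 = 0.0002409.
1/(A₁E₁) + 1/(A₂E₂) = 1/(650×113×10³) + 1/(700×205×10³) = 2.058×10⁻⁸ N⁻¹.
P = 0.0002409 / 2.058×10⁻⁸ = 11700 N = 11.7 kN.
σ_{nickel alloy} = P/A₂ = 11700/700 = 16.72 MPa, compressive.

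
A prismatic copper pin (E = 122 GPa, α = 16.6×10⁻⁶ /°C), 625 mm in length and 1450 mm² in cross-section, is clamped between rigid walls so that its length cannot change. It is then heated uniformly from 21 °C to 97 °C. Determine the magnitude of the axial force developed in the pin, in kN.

Full restraint means ε = 0, so the stress is σ = EαΔT = 122×10³ × 16.6×10⁻⁶ × 76 = 153.9 MPa.
P = AEαΔT = 1450 × 122×10³ × 16.6×10⁻⁶ × 76 = 223.2 kN (compressive).

P ≈ 223 kN (compressive)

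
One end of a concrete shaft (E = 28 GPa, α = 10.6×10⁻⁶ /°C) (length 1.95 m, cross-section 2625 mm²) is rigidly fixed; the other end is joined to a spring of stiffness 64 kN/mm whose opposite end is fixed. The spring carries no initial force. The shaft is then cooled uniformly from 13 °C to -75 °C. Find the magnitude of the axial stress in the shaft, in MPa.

σ ≈ 16.4 MPa (tensile)

The unrestrained thermal change is αΔT L = 10.6×10⁻⁶ × 88 × 1950 = 1.819 mm.
Let P be the tensile force in the spring. The shaft extends elastically by PL/(AE) and the spring stretches by P/k; together these equal δ_free.
P [ L/(AE) + 1/k ] = δ_free → P [ 1950/(2625×28×10³) + 1/(64×10³) ] = 1.819.
P = 1.819 / 4.216×10⁻⁵ = 43150 N.
σ = P/A = 43150/2625 = 16.44 MPa.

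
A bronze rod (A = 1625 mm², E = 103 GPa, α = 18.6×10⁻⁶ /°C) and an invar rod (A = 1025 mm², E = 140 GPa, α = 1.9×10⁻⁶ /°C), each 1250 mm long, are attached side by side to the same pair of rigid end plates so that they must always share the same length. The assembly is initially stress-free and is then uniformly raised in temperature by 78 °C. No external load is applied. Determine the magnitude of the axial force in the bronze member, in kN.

P ≈ 101 kN (compressive in the bronze)

Both members must finish at the same length. With the larger α, the bronze tends to over-expand; the plates restrain it, putting the bronze in compression and the invar in tension. With no external load the two internal forces are equal and opposite, magnitude P.
Equating the net (thermal + elastic) strains gives |α₁ − α₂|·ΔT = P·[1/(A₁E₁) + 1/(A₂E₂)].
|α₁ − α₂|·ΔT = 16.7×10⁻⁶ × 78 = 0.001303.
1/(A₁E₁) + 1/(A₂E₂) = 1/(1625×103×10³) + 1/(1025×140×10³) = 1.294×10⁻⁸ N⁻¹.
P = 0.001303 / 1.294×10⁻⁸ = 100600 N = 100.6 kN.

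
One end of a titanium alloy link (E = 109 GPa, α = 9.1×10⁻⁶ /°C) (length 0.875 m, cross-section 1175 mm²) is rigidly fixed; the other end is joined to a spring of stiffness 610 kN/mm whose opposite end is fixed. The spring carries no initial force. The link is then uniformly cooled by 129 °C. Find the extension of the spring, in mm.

Free thermal contraction: δ_free = αΔT L = 9.1×10⁻⁶ × 129 × 875 = 1.027 mm.
Let P be the tensile force in the spring. The link extends elastically by PL/(AE) and the spring stretches by P/k; together these equal δ_free.
P [ L/(AE) + 1/k ] = δ_free → P [ 875/(1175×109×10³) + 1/(610×10³) ] = 1.027.
P = 1.027 / 8.471×10⁻⁶ = 121300 N.
Spring extension = P/k = 121300/(610×10³) = 0.1988 mm.

δ ≈ 0.199 mm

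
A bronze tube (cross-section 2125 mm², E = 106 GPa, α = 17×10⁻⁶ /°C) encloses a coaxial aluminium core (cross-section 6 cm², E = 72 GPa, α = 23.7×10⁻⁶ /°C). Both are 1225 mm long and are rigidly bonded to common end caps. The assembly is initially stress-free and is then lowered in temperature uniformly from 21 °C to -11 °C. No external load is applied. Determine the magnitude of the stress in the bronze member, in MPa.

Both members must finish at the same length. With the larger α, the aluminium tends to over-contract; the plates restrain it, putting the aluminium in tension and the bronze in compression. With no external load the two internal forces are equal and opposite, magnitude P.
Compatibility of the two members (thermal + elastic change equal): (α₁ − α₂)ΔT = P·[1/(A₁E₁) + 1/(A₂E₂)].
|α₁ − α₂|·ΔT = 6.7×10⁻⁶ × 32 = 0.0002144.
1/(A₁E₁) + 1/(A₂E₂) = 1/(2125×106×10³) + 1/(600×72×10³) = 2.759×10⁻⁸ N⁻¹.
P = 0.0002144 / 2.759×10⁻⁸ = 7772 N = 7.772 kN.
σ_{bronze} = P/A₁ = 7772/2125 = 3.657 MPa, compressive.

σ ≈ 3.66 MPa (compressive)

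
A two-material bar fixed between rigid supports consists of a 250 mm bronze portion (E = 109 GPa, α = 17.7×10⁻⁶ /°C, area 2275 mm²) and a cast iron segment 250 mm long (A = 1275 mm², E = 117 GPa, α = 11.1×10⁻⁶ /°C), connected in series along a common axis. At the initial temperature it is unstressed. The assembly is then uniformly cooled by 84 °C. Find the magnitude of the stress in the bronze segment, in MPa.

σ ≈ 99 MPa (tensile)

With the walls removed the bar would change length by δ_free = Σ αᵢΔT Lᵢ = 17.7×10⁻⁶×84×250 + 11.1×10⁻⁶×84×250 = 0.6048 mm.
The walls prevent any net length change, so an axial force P (same in every segment) develops. Compatibility: P · Σ Lᵢ/(AᵢEᵢ) = δ_free.
Σ Lᵢ/(AᵢEᵢ) = 250/(2275×109×10³) + 250/(1275×117×10³) = 2.684×10⁻⁶ mm/N.
Hence P = δ_free / Σ(L/AE) = 0.6048/2.684×10⁻⁶ = 225.3 kN (tensile).
σ_{bronze} = P / A = 225300 / 2275 = 99.05 MPa.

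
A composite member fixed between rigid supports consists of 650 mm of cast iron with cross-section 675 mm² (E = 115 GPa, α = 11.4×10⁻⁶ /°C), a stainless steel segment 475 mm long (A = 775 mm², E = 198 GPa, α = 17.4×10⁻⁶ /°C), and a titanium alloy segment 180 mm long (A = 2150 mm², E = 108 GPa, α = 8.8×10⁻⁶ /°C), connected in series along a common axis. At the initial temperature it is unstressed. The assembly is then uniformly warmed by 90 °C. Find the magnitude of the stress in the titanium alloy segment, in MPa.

Free thermal expansion of the whole bar: Σ αᵢΔT Lᵢ = 11.4×10⁻⁶×90×650 + 17.4×10⁻⁶×90×475 + 8.8×10⁻⁶×90×180 = 1.553 mm.
The walls prevent any net length change, so an axial force P (same in every segment) develops. Compatibility: P · Σ Lᵢ/(AᵢEᵢ) = δ_free.
The series flexibility is Σ Lᵢ/(AᵢEᵢ) = 650/(675×115×10³) + 475/(775×198×10³) + 180/(2150×108×10³) = 1.224×10⁻⁵ mm/N.
P = 1.553 / 1.224×10⁻⁵ = 126900 N = 126.9 kN, compressive.
σ_{titanium alloy} = P / A = 126900 / 2150 = 59 MPa.

σ ≈ 59 MPa (compressive)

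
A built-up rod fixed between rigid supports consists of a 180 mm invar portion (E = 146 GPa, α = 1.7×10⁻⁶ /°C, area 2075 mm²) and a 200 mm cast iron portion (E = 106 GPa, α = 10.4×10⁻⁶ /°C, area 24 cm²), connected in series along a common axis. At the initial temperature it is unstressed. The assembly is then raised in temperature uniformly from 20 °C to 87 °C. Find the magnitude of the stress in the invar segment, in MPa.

Free thermal expansion of the whole bar: Σ αᵢΔT Lᵢ = 1.7×10⁻⁶×67×180 + 10.4×10⁻⁶×67×200 = 0.1599 mm.
Since the ends are fixed, an axial force P builds up, equal in every segment, with P · Σ Lᵢ/(AᵢEᵢ) = δ_free.
Σ Lᵢ/(AᵢEᵢ) = 180/(2075×146×10³) + 200/(2400×106×10³) = 1.38×10⁻⁶ mm/N.
P = 0.1599 / 1.38×10⁻⁶ = 115800 N = 115.8 kN, compressive.
σ_{invar} = P / A = 115800 / 2075 = 55.81 MPa.

σ ≈ 55.8 MPa (compressive)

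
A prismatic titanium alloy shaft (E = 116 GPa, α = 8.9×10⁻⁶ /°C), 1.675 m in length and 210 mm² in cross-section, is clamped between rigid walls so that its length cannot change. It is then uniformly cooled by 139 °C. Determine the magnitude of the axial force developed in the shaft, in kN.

P ≈ 30.1 kN (tensile)

The ends cannot move, so σ = EαΔT = 116×10³ × 8.9×10⁻⁶ × 139 = 143.5 MPa.
Then P = σA = 143.5 × 210 mm² = 30.14 kN, tensile.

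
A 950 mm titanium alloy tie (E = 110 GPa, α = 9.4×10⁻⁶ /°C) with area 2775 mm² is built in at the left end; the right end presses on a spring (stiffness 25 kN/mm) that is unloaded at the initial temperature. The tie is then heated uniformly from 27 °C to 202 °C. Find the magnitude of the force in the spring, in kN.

P ≈ 36.2 kN

If the spring were absent the tie would lengthen by αΔT L = 9.4×10⁻⁶ × 175 × 950 = 1.563 mm.
Let P be the compressive force at the spring. The tie shortens elastically by PL/(AE) and the spring compresses by P/k; together these equal δ_free.
P [ L/(AE) + 1/k ] = δ_free → P [ 950/(2775×110×10³) + 1/(25×10³) ] = 1.563.
P = 1.563 / 4.311×10⁻⁵ = 36250 N.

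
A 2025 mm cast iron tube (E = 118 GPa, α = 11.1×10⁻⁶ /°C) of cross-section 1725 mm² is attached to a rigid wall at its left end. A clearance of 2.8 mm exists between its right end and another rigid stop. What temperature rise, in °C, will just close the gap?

Contact occurs when the free expansion equals the gap: αΔT L = 2.8 mm.
ΔT = 2.8 / (11.1×10⁻⁶ × 2025) = 124.6 °C.

ΔT ≈ 125 °C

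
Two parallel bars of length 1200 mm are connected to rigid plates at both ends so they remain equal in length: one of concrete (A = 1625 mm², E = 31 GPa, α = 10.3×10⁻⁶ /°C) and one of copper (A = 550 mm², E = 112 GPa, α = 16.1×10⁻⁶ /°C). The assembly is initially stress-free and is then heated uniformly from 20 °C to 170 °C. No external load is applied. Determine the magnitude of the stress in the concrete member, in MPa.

The copper has the larger α, so on heating it would change length more than the concrete if both were free. The rigid plates force a common final length, so the copper is put into compression and the concrete into tension, with equal and opposite forces P (no external load).
Setting the final lengths equal and cancelling L: (α₁ − α₂)ΔT = P/(A₁E₁) + P/(A₂E₂).
|α₁ − α₂|·ΔT = 5.8×10⁻⁶ × 150 = 0.00087.
1/(A₁E₁) + 1/(A₂E₂) = 1/(1625×31×10³) + 1/(550×112×10³) = 3.608×10⁻⁸ N⁻¹.
P = 0.00087 / 3.608×10⁻⁸ = 24110 N = 24.11 kN.
σ_{concrete} = P/A₁ = 24110/1625 = 14.84 MPa, tensile.

σ ≈ 14.8 MPa (tensile)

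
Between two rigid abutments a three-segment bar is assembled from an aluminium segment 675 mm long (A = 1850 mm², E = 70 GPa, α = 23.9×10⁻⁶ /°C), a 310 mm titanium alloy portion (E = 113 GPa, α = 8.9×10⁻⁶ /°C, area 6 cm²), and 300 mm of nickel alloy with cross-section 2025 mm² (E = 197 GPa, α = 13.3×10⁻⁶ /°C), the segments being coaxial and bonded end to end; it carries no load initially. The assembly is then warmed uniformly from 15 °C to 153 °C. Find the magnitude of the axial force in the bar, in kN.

With the walls removed the bar would change length by δ_free = Σ αᵢΔT Lᵢ = 23.9×10⁻⁶×138×675 + 8.9×10⁻⁶×138×310 + 13.3×10⁻⁶×138×300 = 3.158 mm.
The walls prevent any net length change, so an axial force P (same in every segment) develops. Compatibility: P · Σ Lᵢ/(AᵢEᵢ) = δ_free.
The series flexibility is Σ Lᵢ/(AᵢEᵢ) = 675/(1850×70×10³) + 310/(600×113×10³) + 300/(2025×197×10³) = 1.054×10⁻⁵ mm/N.
So P = 3.158 / 1.054×10⁻⁵ = 299.7 kN, compressive.

P ≈ 300 kN (compressive)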